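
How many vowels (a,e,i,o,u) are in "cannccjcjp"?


Input: cannccjcjp
Checking each character:
  'c' at position 0: consonant
  'a' at position 1: vowel (running total: 1)
  'n' at position 2: consonant
  'n' at position 3: consonant
  'c' at position 4: consonant
  'c' at position 5: consonant
  'j' at position 6: consonant
  'c' at position 7: consonant
  'j' at position 8: consonant
  'p' at position 9: consonant
Total vowels: 1

1


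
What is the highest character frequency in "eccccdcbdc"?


Input: eccccdcbdc
Character counts:
  'b': 1
  'c': 6
  'd': 2
  'e': 1
Maximum frequency: 6

6


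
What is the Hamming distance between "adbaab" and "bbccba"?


Comparing "adbaab" and "bbccba" position by position:
  Position 0: 'a' vs 'b' => differ
  Position 1: 'd' vs 'b' => differ
  Position 2: 'b' vs 'c' => differ
  Position 3: 'a' vs 'c' => differ
  Position 4: 'a' vs 'b' => differ
  Position 5: 'b' vs 'a' => differ
Total differences (Hamming distance): 6

6


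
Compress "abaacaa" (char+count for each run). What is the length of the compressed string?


Input: abaacaa
Runs:
  'a' x 1 => "a1"
  'b' x 1 => "b1"
  'a' x 2 => "a2"
  'c' x 1 => "c1"
  'a' x 2 => "a2"
Compressed: "a1b1a2c1a2"
Compressed length: 10

10


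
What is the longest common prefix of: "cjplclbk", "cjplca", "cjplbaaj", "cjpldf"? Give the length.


Words: cjplclbk, cjplca, cjplbaaj, cjpldf
  Position 0: all 'c' => match
  Position 1: all 'j' => match
  Position 2: all 'p' => match
  Position 3: all 'l' => match
  Position 4: ('c', 'c', 'b', 'd') => mismatch, stop
LCP = "cjpl" (length 4)

4


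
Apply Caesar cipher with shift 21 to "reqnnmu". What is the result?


Caesar cipher: shift "reqnnmu" by 21
  'r' (pos 17) + 21 = pos 12 = 'm'
  'e' (pos 4) + 21 = pos 25 = 'z'
  'q' (pos 16) + 21 = pos 11 = 'l'
  'n' (pos 13) + 21 = pos 8 = 'i'
  'n' (pos 13) + 21 = pos 8 = 'i'
  'm' (pos 12) + 21 = pos 7 = 'h'
  'u' (pos 20) + 21 = pos 15 = 'p'
Result: mzliihp

mzliihp


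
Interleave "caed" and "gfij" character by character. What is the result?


Interleaving "caed" and "gfij":
  Position 0: 'c' from first, 'g' from second => "cg"
  Position 1: 'a' from first, 'f' from second => "af"
  Position 2: 'e' from first, 'i' from second => "ei"
  Position 3: 'd' from first, 'j' from second => "dj"
Result: cgafeidj

cgafeidj


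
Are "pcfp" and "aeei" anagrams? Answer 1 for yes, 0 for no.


Strings: "pcfp", "aeei"
Sorted first:  cfpp
Sorted second: aeei
Differ at position 0: 'c' vs 'a' => not anagrams

0


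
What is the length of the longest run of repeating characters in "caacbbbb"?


Input: "caacbbbb"
Scanning for longest run:
  Position 1 ('a'): new char, reset run to 1
  Position 2 ('a'): continues run of 'a', length=2
  Position 3 ('c'): new char, reset run to 1
  Position 4 ('b'): new char, reset run to 1
  Position 5 ('b'): continues run of 'b', length=2
  Position 6 ('b'): continues run of 'b', length=3
  Position 7 ('b'): continues run of 'b', length=4
Longest run: 'b' with length 4

4


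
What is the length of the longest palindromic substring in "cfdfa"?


Input: "cfdfa"
Checking substrings for palindromes:
  [1:4] "fdf" (len 3) => palindrome
Longest palindromic substring: "fdf" with length 3

3


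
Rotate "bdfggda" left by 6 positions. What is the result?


Input: "bdfggda", rotate left by 6
First 6 characters: "bdfggd"
Remaining characters: "a"
Concatenate remaining + first: "a" + "bdfggd" = "abdfggd"

abdfggd


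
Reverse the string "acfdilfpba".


Input: acfdilfpba
Reading characters right to left:
  Position 9: 'a'
  Position 8: 'b'
  Position 7: 'p'
  Position 6: 'f'
  Position 5: 'l'
  Position 4: 'i'
  Position 3: 'd'
  Position 2: 'f'
  Position 1: 'c'
  Position 0: 'a'
Reversed: abpflidfca

abpflidfca


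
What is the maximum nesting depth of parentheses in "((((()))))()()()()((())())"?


Input: "((((()))))()()()()((())())"
Tracking depth:
  Position 0 '(': depth becomes 1
  Position 1 '(': depth becomes 2
  Position 2 '(': depth becomes 3
  Position 3 '(': depth becomes 4
  Position 4 '(': depth becomes 5
  Position 5 ')': depth becomes 4
  Position 6 ')': depth becomes 3
  Position 7 ')': depth becomes 2
  Position 8 ')': depth becomes 1
  Position 9 ')': depth becomes 0
  Position 10 '(': depth becomes 1
  Position 11 ')': depth becomes 0
  Position 12 '(': depth becomes 1
  Position 13 ')': depth becomes 0
  Position 14 '(': depth becomes 1
  Position 15 ')': depth becomes 0
  Position 16 '(': depth becomes 1
  Position 17 ')': depth becomes 0
  Position 18 '(': depth becomes 1
  Position 19 '(': depth becomes 2
  Position 20 '(': depth becomes 3
  Position 21 ')': depth becomes 2
  Position 22 ')': depth becomes 1
  Position 23 '(': depth becomes 2
  Position 24 ')': depth becomes 1
  Position 25 ')': depth becomes 0
Maximum depth reached: 5

5


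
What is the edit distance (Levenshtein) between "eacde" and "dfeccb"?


Computing edit distance: "eacde" -> "dfeccb"
DP table:
           d    f    e    c    c    b
      0    1    2    3    4    5    6
  e   1    1    2    2    3    4    5
  a   2    2    2    3    3    4    5
  c   3    3    3    3    3    3    4
  d   4    3    4    4    4    4    4
  e   5    4    4    4    5    5    5
Edit distance = dp[5][6] = 5

5


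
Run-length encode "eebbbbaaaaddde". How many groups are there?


Input: eebbbbaaaaddde
Scanning for consecutive runs:
  Group 1: 'e' x 2 (positions 0-1)
  Group 2: 'b' x 4 (positions 2-5)
  Group 3: 'a' x 4 (positions 6-9)
  Group 4: 'd' x 3 (positions 10-12)
  Group 5: 'e' x 1 (positions 13-13)
Total groups: 5

5


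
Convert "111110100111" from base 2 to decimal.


Input: "111110100111" in base 2
Positional expansion:
  Digit '1' (value 1) x 2^11 = 2048
  Digit '1' (value 1) x 2^10 = 1024
  Digit '1' (value 1) x 2^9 = 512
  Digit '1' (value 1) x 2^8 = 256
  Digit '1' (value 1) x 2^7 = 128
  Digit '0' (value 0) x 2^6 = 0
  Digit '1' (value 1) x 2^5 = 32
  Digit '0' (value 0) x 2^4 = 0
  Digit '0' (value 0) x 2^3 = 0
  Digit '1' (value 1) x 2^2 = 4
  Digit '1' (value 1) x 2^1 = 2
  Digit '1' (value 1) x 2^0 = 1
Sum = 4007

4007


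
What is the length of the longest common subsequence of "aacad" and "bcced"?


LCS of "aacad" and "bcced"
DP table:
           b    c    c    e    d
      0    0    0    0    0    0
  a   0    0    0    0    0    0
  a   0    0    0    0    0    0
  c   0    0    1    1    1    1
  a   0    0    1    1    1    1
  d   0    0    1    1    1    2
LCS length = dp[5][5] = 2

2


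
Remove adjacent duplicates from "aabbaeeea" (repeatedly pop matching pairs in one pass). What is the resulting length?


Input: aabbaeeea
Stack-based adjacent duplicate removal:
  Read 'a': push. Stack: a
  Read 'a': matches stack top 'a' => pop. Stack: (empty)
  Read 'b': push. Stack: b
  Read 'b': matches stack top 'b' => pop. Stack: (empty)
  Read 'a': push. Stack: a
  Read 'e': push. Stack: ae
  Read 'e': matches stack top 'e' => pop. Stack: a
  Read 'e': push. Stack: ae
  Read 'a': push. Stack: aea
Final stack: "aea" (length 3)

3


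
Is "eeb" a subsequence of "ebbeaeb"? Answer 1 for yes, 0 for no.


Check if "eeb" is a subsequence of "ebbeaeb"
Greedy scan:
  Position 0 ('e'): matches sub[0] = 'e'
  Position 1 ('b'): no match needed
  Position 2 ('b'): no match needed
  Position 3 ('e'): matches sub[1] = 'e'
  Position 4 ('a'): no match needed
  Position 5 ('e'): no match needed
  Position 6 ('b'): matches sub[2] = 'b'
All 3 characters matched => is a subsequence

1


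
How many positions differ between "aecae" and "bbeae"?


Comparing "aecae" and "bbeae" position by position:
  Position 0: 'a' vs 'b' => DIFFER
  Position 1: 'e' vs 'b' => DIFFER
  Position 2: 'c' vs 'e' => DIFFER
  Position 3: 'a' vs 'a' => same
  Position 4: 'e' vs 'e' => same
Positions that differ: 3

3


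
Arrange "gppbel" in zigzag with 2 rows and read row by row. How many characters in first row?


Zigzag "gppbel" into 2 rows:
Placing characters:
  'g' => row 0
  'p' => row 1
  'p' => row 0
  'b' => row 1
  'e' => row 0
  'l' => row 1
Rows:
  Row 0: "gpe"
  Row 1: "pbl"
First row length: 3

3


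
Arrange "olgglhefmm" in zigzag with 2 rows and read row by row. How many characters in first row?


Zigzag "olgglhefmm" into 2 rows:
Placing characters:
  'o' => row 0
  'l' => row 1
  'g' => row 0
  'g' => row 1
  'l' => row 0
  'h' => row 1
  'e' => row 0
  'f' => row 1
  'm' => row 0
  'm' => row 1
Rows:
  Row 0: "oglem"
  Row 1: "lghfm"
First row length: 5

5


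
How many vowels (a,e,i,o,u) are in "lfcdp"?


Input: lfcdp
Checking each character:
  'l' at position 0: consonant
  'f' at position 1: consonant
  'c' at position 2: consonant
  'd' at position 3: consonant
  'p' at position 4: consonant
Total vowels: 0

0


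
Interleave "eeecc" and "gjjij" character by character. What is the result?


Interleaving "eeecc" and "gjjij":
  Position 0: 'e' from first, 'g' from second => "eg"
  Position 1: 'e' from first, 'j' from second => "ej"
  Position 2: 'e' from first, 'j' from second => "ej"
  Position 3: 'c' from first, 'i' from second => "ci"
  Position 4: 'c' from first, 'j' from second => "cj"
Result: egejejcicj

egejejcicj


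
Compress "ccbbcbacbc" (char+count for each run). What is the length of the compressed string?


Input: ccbbcbacbc
Runs:
  'c' x 2 => "c2"
  'b' x 2 => "b2"
  'c' x 1 => "c1"
  'b' x 1 => "b1"
  'a' x 1 => "a1"
  'c' x 1 => "c1"
  'b' x 1 => "b1"
  'c' x 1 => "c1"
Compressed: "c2b2c1b1a1c1b1c1"
Compressed length: 16

16


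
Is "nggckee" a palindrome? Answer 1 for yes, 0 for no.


Input: nggckee
Reversed: eekcggn
  Compare pos 0 ('n') with pos 6 ('e'): MISMATCH
  Compare pos 1 ('g') with pos 5 ('e'): MISMATCH
  Compare pos 2 ('g') with pos 4 ('k'): MISMATCH
Result: not a palindrome

0


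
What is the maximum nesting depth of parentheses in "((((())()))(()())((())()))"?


Input: "((((())()))(()())((())()))"
Tracking depth:
  Position 0 '(': depth becomes 1
  Position 1 '(': depth becomes 2
  Position 2 '(': depth becomes 3
  Position 3 '(': depth becomes 4
  Position 4 '(': depth becomes 5
  Position 5 ')': depth becomes 4
  Position 6 ')': depth becomes 3
  Position 7 '(': depth becomes 4
  Position 8 ')': depth becomes 3
  Position 9 ')': depth becomes 2
  Position 10 ')': depth becomes 1
  Position 11 '(': depth becomes 2
  Position 12 '(': depth becomes 3
  Position 13 ')': depth becomes 2
  Position 14 '(': depth becomes 3
  Position 15 ')': depth becomes 2
  Position 16 ')': depth becomes 1
  Position 17 '(': depth becomes 2
  Position 18 '(': depth becomes 3
  Position 19 '(': depth becomes 4
  Position 20 ')': depth becomes 3
  Position 21 ')': depth becomes 2
  Position 22 '(': depth becomes 3
  Position 23 ')': depth becomes 2
  Position 24 ')': depth becomes 1
  Position 25 ')': depth becomes 0
Maximum depth reached: 5

5


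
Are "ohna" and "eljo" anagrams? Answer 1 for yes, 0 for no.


Strings: "ohna", "eljo"
Sorted first:  ahno
Sorted second: ejlo
Differ at position 0: 'a' vs 'e' => not anagrams

0


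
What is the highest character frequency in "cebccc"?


Input: cebccc
Character counts:
  'b': 1
  'c': 4
  'e': 1
Maximum frequency: 4

4


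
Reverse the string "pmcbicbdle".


Input: pmcbicbdle
Reading characters right to left:
  Position 9: 'e'
  Position 8: 'l'
  Position 7: 'd'
  Position 6: 'b'
  Position 5: 'c'
  Position 4: 'i'
  Position 3: 'b'
  Position 2: 'c'
  Position 1: 'm'
  Position 0: 'p'
Reversed: eldbcibcmp

eldbcibcmp


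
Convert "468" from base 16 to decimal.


Input: "468" in base 16
Positional expansion:
  Digit '4' (value 4) x 16^2 = 1024
  Digit '6' (value 6) x 16^1 = 96
  Digit '8' (value 8) x 16^0 = 8
Sum = 1128

1128


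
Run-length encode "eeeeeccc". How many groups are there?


Input: eeeeeccc
Scanning for consecutive runs:
  Group 1: 'e' x 5 (positions 0-4)
  Group 2: 'c' x 3 (positions 5-7)
Total groups: 2

2


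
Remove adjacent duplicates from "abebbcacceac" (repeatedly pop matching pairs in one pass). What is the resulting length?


Input: abebbcacceac
Stack-based adjacent duplicate removal:
  Read 'a': push. Stack: a
  Read 'b': push. Stack: ab
  Read 'e': push. Stack: abe
  Read 'b': push. Stack: abeb
  Read 'b': matches stack top 'b' => pop. Stack: abe
  Read 'c': push. Stack: abec
  Read 'a': push. Stack: abeca
  Read 'c': push. Stack: abecac
  Read 'c': matches stack top 'c' => pop. Stack: abeca
  Read 'e': push. Stack: abecae
  Read 'a': push. Stack: abecaea
  Read 'c': push. Stack: abecaeac
Final stack: "abecaeac" (length 8)

8


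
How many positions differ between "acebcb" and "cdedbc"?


Comparing "acebcb" and "cdedbc" position by position:
  Position 0: 'a' vs 'c' => DIFFER
  Position 1: 'c' vs 'd' => DIFFER
  Position 2: 'e' vs 'e' => same
  Position 3: 'b' vs 'd' => DIFFER
  Position 4: 'c' vs 'b' => DIFFER
  Position 5: 'b' vs 'c' => DIFFER
Positions that differ: 5

5


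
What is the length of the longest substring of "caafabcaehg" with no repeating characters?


Input: "caafabcaehg"
Sliding window (track last position of each char):
  Position 0 ('c'): window [0,0] length 1 -- new best
  Position 1 ('a'): window [0,1] length 2 -- new best
  Position 2 ('a'): repeat (last at 1), move window start to 2
  Position 2 ('a'): window [2,2] length 1
  Position 3 ('f'): window [2,3] length 2
  Position 4 ('a'): repeat (last at 2), move window start to 3
  Position 4 ('a'): window [3,4] length 2
  Position 5 ('b'): window [3,5] length 3 -- new best
  Position 6 ('c'): window [3,6] length 4 -- new best
  Position 7 ('a'): repeat (last at 4), move window start to 5
  Position 7 ('a'): window [5,7] length 3
  Position 8 ('e'): window [5,8] length 4
  Position 9 ('h'): window [5,9] length 5 -- new best
  Position 10 ('g'): window [5,10] length 6 -- new best
Longest substring with no repeats: "bcaehg" with length 6

6


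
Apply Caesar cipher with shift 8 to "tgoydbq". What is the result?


Caesar cipher: shift "tgoydbq" by 8
  't' (pos 19) + 8 = pos 1 = 'b'
  'g' (pos 6) + 8 = pos 14 = 'o'
  'o' (pos 14) + 8 = pos 22 = 'w'
  'y' (pos 24) + 8 = pos 6 = 'g'
  'd' (pos 3) + 8 = pos 11 = 'l'
  'b' (pos 1) + 8 = pos 9 = 'j'
  'q' (pos 16) + 8 = pos 24 = 'y'
Result: bowgljy

bowgljy


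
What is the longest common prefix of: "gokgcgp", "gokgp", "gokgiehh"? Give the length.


Words: gokgcgp, gokgp, gokgiehh
  Position 0: all 'g' => match
  Position 1: all 'o' => match
  Position 2: all 'k' => match
  Position 3: all 'g' => match
  Position 4: ('c', 'p', 'i') => mismatch, stop
LCP = "gokg" (length 4)

4


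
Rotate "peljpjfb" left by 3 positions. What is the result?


Input: "peljpjfb", rotate left by 3
First 3 characters: "pel"
Remaining characters: "jpjfb"
Concatenate remaining + first: "jpjfb" + "pel" = "jpjfbpel"

jpjfbpel


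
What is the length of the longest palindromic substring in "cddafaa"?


Input: "cddafaa"
Checking substrings for palindromes:
  [3:6] "afa" (len 3) => palindrome
  [1:3] "dd" (len 2) => palindrome
  [5:7] "aa" (len 2) => palindrome
Longest palindromic substring: "afa" with length 3

3


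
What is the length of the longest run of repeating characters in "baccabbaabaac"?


Input: "baccabbaabaac"
Scanning for longest run:
  Position 1 ('a'): new char, reset run to 1
  Position 2 ('c'): new char, reset run to 1
  Position 3 ('c'): continues run of 'c', length=2
  Position 4 ('a'): new char, reset run to 1
  Position 5 ('b'): new char, reset run to 1
  Position 6 ('b'): continues run of 'b', length=2
  Position 7 ('a'): new char, reset run to 1
  Position 8 ('a'): continues run of 'a', length=2
  Position 9 ('b'): new char, reset run to 1
  Position 10 ('a'): new char, reset run to 1
  Position 11 ('a'): continues run of 'a', length=2
  Position 12 ('c'): new char, reset run to 1
Longest run: 'c' with length 2

2


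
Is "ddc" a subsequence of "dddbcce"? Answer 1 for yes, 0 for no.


Check if "ddc" is a subsequence of "dddbcce"
Greedy scan:
  Position 0 ('d'): matches sub[0] = 'd'
  Position 1 ('d'): matches sub[1] = 'd'
  Position 2 ('d'): no match needed
  Position 3 ('b'): no match needed
  Position 4 ('c'): matches sub[2] = 'c'
  Position 5 ('c'): no match needed
  Position 6 ('e'): no match needed
All 3 characters matched => is a subsequence

1


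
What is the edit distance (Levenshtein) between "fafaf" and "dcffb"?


Computing edit distance: "fafaf" -> "dcffb"
DP table:
           d    c    f    f    b
      0    1    2    3    4    5
  f   1    1    2    2    3    4
  a   2    2    2    3    3    4
  f   3    3    3    2    3    4
  a   4    4    4    3    3    4
  f   5    5    5    4    3    4
Edit distance = dp[5][5] = 4

4


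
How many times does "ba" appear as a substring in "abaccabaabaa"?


Searching for "ba" in "abaccabaabaa"
Scanning each position:
  Position 0: "ab" => no
  Position 1: "ba" => MATCH
  Position 2: "ac" => no
  Position 3: "cc" => no
  Position 4: "ca" => no
  Position 5: "ab" => no
  Position 6: "ba" => MATCH
  Position 7: "aa" => no
  Position 8: "ab" => no
  Position 9: "ba" => MATCH
  Position 10: "aa" => no
Total occurrences: 3

3


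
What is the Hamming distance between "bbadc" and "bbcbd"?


Comparing "bbadc" and "bbcbd" position by position:
  Position 0: 'b' vs 'b' => same
  Position 1: 'b' vs 'b' => same
  Position 2: 'a' vs 'c' => differ
  Position 3: 'd' vs 'b' => differ
  Position 4: 'c' vs 'd' => differ
Total differences (Hamming distance): 3

3


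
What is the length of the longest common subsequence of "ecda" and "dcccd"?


LCS of "ecda" and "dcccd"
DP table:
           d    c    c    c    d
      0    0    0    0    0    0
  e   0    0    0    0    0    0
  c   0    0    1    1    1    1
  d   0    1    1    1    1    2
  a   0    1    1    1    1    2
LCS length = dp[4][5] = 2

2


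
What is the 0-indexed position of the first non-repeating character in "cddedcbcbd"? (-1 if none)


Input: cddedcbcbd
Character frequencies:
  'b': 2
  'c': 3
  'd': 4
  'e': 1
Scanning left to right for freq == 1:
  Position 0 ('c'): freq=3, skip
  Position 1 ('d'): freq=4, skip
  Position 2 ('d'): freq=4, skip
  Position 3 ('e'): unique! => answer = 3

3


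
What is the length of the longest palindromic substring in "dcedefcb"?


Input: "dcedefcb"
Checking substrings for palindromes:
  [2:5] "ede" (len 3) => palindrome
Longest palindromic substring: "ede" with length 3

3


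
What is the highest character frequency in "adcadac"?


Input: adcadac
Character counts:
  'a': 3
  'c': 2
  'd': 2
Maximum frequency: 3

3


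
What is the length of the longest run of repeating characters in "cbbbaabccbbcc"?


Input: "cbbbaabccbbcc"
Scanning for longest run:
  Position 1 ('b'): new char, reset run to 1
  Position 2 ('b'): continues run of 'b', length=2
  Position 3 ('b'): continues run of 'b', length=3
  Position 4 ('a'): new char, reset run to 1
  Position 5 ('a'): continues run of 'a', length=2
  Position 6 ('b'): new char, reset run to 1
  Position 7 ('c'): new char, reset run to 1
  Position 8 ('c'): continues run of 'c', length=2
  Position 9 ('b'): new char, reset run to 1
  Position 10 ('b'): continues run of 'b', length=2
  Position 11 ('c'): new char, reset run to 1
  Position 12 ('c'): continues run of 'c', length=2
Longest run: 'b' with length 3

3


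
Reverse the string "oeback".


Input: oeback
Reading characters right to left:
  Position 5: 'k'
  Position 4: 'c'
  Position 3: 'a'
  Position 2: 'b'
  Position 1: 'e'
  Position 0: 'o'
Reversed: kcabeo

kcabeo


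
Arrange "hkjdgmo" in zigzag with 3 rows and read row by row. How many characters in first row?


Zigzag "hkjdgmo" into 3 rows:
Placing characters:
  'h' => row 0
  'k' => row 1
  'j' => row 2
  'd' => row 1
  'g' => row 0
  'm' => row 1
  'o' => row 2
Rows:
  Row 0: "hg"
  Row 1: "kdm"
  Row 2: "jo"
First row length: 2

2


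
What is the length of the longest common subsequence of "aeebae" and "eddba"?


LCS of "aeebae" and "eddba"
DP table:
           e    d    d    b    a
      0    0    0    0    0    0
  a   0    0    0    0    0    1
  e   0    1    1    1    1    1
  e   0    1    1    1    1    1
  b   0    1    1    1    2    2
  a   0    1    1    1    2    3
  e   0    1    1    1    2    3
LCS length = dp[6][5] = 3

3


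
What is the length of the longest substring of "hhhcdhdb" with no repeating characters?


Input: "hhhcdhdb"
Sliding window (track last position of each char):
  Position 0 ('h'): window [0,0] length 1 -- new best
  Position 1 ('h'): repeat (last at 0), move window start to 1
  Position 1 ('h'): window [1,1] length 1
  Position 2 ('h'): repeat (last at 1), move window start to 2
  Position 2 ('h'): window [2,2] length 1
  Position 3 ('c'): window [2,3] length 2 -- new best
  Position 4 ('d'): window [2,4] length 3 -- new best
  Position 5 ('h'): repeat (last at 2), move window start to 3
  Position 5 ('h'): window [3,5] length 3
  Position 6 ('d'): repeat (last at 4), move window start to 5
  Position 6 ('d'): window [5,6] length 2
  Position 7 ('b'): window [5,7] length 3
Longest substring with no repeats: "hcd" with length 3

3


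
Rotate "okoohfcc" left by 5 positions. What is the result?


Input: "okoohfcc", rotate left by 5
First 5 characters: "okooh"
Remaining characters: "fcc"
Concatenate remaining + first: "fcc" + "okooh" = "fccokooh"

fccokooh


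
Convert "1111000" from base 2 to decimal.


Input: "1111000" in base 2
Positional expansion:
  Digit '1' (value 1) x 2^6 = 64
  Digit '1' (value 1) x 2^5 = 32
  Digit '1' (value 1) x 2^4 = 16
  Digit '1' (value 1) x 2^3 = 8
  Digit '0' (value 0) x 2^2 = 0
  Digit '0' (value 0) x 2^1 = 0
  Digit '0' (value 0) x 2^0 = 0
Sum = 120

120


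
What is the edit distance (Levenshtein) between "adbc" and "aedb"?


Computing edit distance: "adbc" -> "aedb"
DP table:
           a    e    d    b
      0    1    2    3    4
  a   1    0    1    2    3
  d   2    1    1    1    2
  b   3    2    2    2    1
  c   4    3    3    3    2
Edit distance = dp[4][4] = 2

2


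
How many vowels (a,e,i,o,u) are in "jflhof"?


Input: jflhof
Checking each character:
  'j' at position 0: consonant
  'f' at position 1: consonant
  'l' at position 2: consonant
  'h' at position 3: consonant
  'o' at position 4: vowel (running total: 1)
  'f' at position 5: consonant
Total vowels: 1

1


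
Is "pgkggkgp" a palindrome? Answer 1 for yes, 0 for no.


Input: pgkggkgp
Reversed: pgkggkgp
  Compare pos 0 ('p') with pos 7 ('p'): match
  Compare pos 1 ('g') with pos 6 ('g'): match
  Compare pos 2 ('k') with pos 5 ('k'): match
  Compare pos 3 ('g') with pos 4 ('g'): match
Result: palindrome

1


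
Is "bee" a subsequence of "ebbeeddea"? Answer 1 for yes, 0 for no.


Check if "bee" is a subsequence of "ebbeeddea"
Greedy scan:
  Position 0 ('e'): no match needed
  Position 1 ('b'): matches sub[0] = 'b'
  Position 2 ('b'): no match needed
  Position 3 ('e'): matches sub[1] = 'e'
  Position 4 ('e'): matches sub[2] = 'e'
  Position 5 ('d'): no match needed
  Position 6 ('d'): no match needed
  Position 7 ('e'): no match needed
  Position 8 ('a'): no match needed
All 3 characters matched => is a subsequence

1


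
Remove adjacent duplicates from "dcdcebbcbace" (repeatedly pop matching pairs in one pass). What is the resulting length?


Input: dcdcebbcbace
Stack-based adjacent duplicate removal:
  Read 'd': push. Stack: d
  Read 'c': push. Stack: dc
  Read 'd': push. Stack: dcd
  Read 'c': push. Stack: dcdc
  Read 'e': push. Stack: dcdce
  Read 'b': push. Stack: dcdceb
  Read 'b': matches stack top 'b' => pop. Stack: dcdce
  Read 'c': push. Stack: dcdcec
  Read 'b': push. Stack: dcdcecb
  Read 'a': push. Stack: dcdcecba
  Read 'c': push. Stack: dcdcecbac
  Read 'e': push. Stack: dcdcecbace
Final stack: "dcdcecbace" (length 10)

10


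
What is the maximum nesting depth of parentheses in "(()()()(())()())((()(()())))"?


Input: "(()()()(())()())((()(()())))"
Tracking depth:
  Position 0 '(': depth becomes 1
  Position 1 '(': depth becomes 2
  Position 2 ')': depth becomes 1
  Position 3 '(': depth becomes 2
  Position 4 ')': depth becomes 1
  Position 5 '(': depth becomes 2
  Position 6 ')': depth becomes 1
  Position 7 '(': depth becomes 2
  Position 8 '(': depth becomes 3
  Position 9 ')': depth becomes 2
  Position 10 ')': depth becomes 1
  Position 11 '(': depth becomes 2
  Position 12 ')': depth becomes 1
  Position 13 '(': depth becomes 2
  Position 14 ')': depth becomes 1
  Position 15 ')': depth becomes 0
  Position 16 '(': depth becomes 1
  Position 17 '(': depth becomes 2
  Position 18 '(': depth becomes 3
  Position 19 ')': depth becomes 2
  Position 20 '(': depth becomes 3
  Position 21 '(': depth becomes 4
  Position 22 ')': depth becomes 3
  Position 23 '(': depth becomes 4
  Position 24 ')': depth becomes 3
  Position 25 ')': depth becomes 2
  Position 26 ')': depth becomes 1
  Position 27 ')': depth becomes 0
Maximum depth reached: 4

4


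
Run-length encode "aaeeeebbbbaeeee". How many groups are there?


Input: aaeeeebbbbaeeee
Scanning for consecutive runs:
  Group 1: 'a' x 2 (positions 0-1)
  Group 2: 'e' x 4 (positions 2-5)
  Group 3: 'b' x 4 (positions 6-9)
  Group 4: 'a' x 1 (positions 10-10)
  Group 5: 'e' x 4 (positions 11-14)
Total groups: 5

5


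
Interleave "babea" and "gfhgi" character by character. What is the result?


Interleaving "babea" and "gfhgi":
  Position 0: 'b' from first, 'g' from second => "bg"
  Position 1: 'a' from first, 'f' from second => "af"
  Position 2: 'b' from first, 'h' from second => "bh"
  Position 3: 'e' from first, 'g' from second => "eg"
  Position 4: 'a' from first, 'i' from second => "ai"
Result: bgafbhegai

bgafbhegai


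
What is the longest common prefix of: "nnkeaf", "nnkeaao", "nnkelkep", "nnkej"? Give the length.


Words: nnkeaf, nnkeaao, nnkelkep, nnkej
  Position 0: all 'n' => match
  Position 1: all 'n' => match
  Position 2: all 'k' => match
  Position 3: all 'e' => match
  Position 4: ('a', 'a', 'l', 'j') => mismatch, stop
LCP = "nnke" (length 4)

4


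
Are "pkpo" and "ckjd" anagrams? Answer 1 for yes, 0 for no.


Strings: "pkpo", "ckjd"
Sorted first:  kopp
Sorted second: cdjk
Differ at position 0: 'k' vs 'c' => not anagrams

0


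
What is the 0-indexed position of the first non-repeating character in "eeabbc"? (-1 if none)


Input: eeabbc
Character frequencies:
  'a': 1
  'b': 2
  'c': 1
  'e': 2
Scanning left to right for freq == 1:
  Position 0 ('e'): freq=2, skip
  Position 1 ('e'): freq=2, skip
  Position 2 ('a'): unique! => answer = 2

2


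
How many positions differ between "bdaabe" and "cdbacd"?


Comparing "bdaabe" and "cdbacd" position by position:
  Position 0: 'b' vs 'c' => DIFFER
  Position 1: 'd' vs 'd' => same
  Position 2: 'a' vs 'b' => DIFFER
  Position 3: 'a' vs 'a' => same
  Position 4: 'b' vs 'c' => DIFFER
  Position 5: 'e' vs 'd' => DIFFER
Positions that differ: 4

4


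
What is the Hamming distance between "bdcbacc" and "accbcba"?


Comparing "bdcbacc" and "accbcba" position by position:
  Position 0: 'b' vs 'a' => differ
  Position 1: 'd' vs 'c' => differ
  Position 2: 'c' vs 'c' => same
  Position 3: 'b' vs 'b' => same
  Position 4: 'a' vs 'c' => differ
  Position 5: 'c' vs 'b' => differ
  Position 6: 'c' vs 'a' => differ
Total differences (Hamming distance): 5

5


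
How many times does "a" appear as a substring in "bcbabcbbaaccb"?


Searching for "a" in "bcbabcbbaaccb"
Scanning each position:
  Position 0: "b" => no
  Position 1: "c" => no
  Position 2: "b" => no
  Position 3: "a" => MATCH
  Position 4: "b" => no
  Position 5: "c" => no
  Position 6: "b" => no
  Position 7: "b" => no
  Position 8: "a" => MATCH
  Position 9: "a" => MATCH
  Position 10: "c" => no
  Position 11: "c" => no
  Position 12: "b" => no
Total occurrences: 3

3


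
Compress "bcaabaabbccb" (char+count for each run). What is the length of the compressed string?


Input: bcaabaabbccb
Runs:
  'b' x 1 => "b1"
  'c' x 1 => "c1"
  'a' x 2 => "a2"
  'b' x 1 => "b1"
  'a' x 2 => "a2"
  'b' x 2 => "b2"
  'c' x 2 => "c2"
  'b' x 1 => "b1"
Compressed: "b1c1a2b1a2b2c2b1"
Compressed length: 16

16


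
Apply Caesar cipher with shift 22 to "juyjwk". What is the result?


Caesar cipher: shift "juyjwk" by 22
  'j' (pos 9) + 22 = pos 5 = 'f'
  'u' (pos 20) + 22 = pos 16 = 'q'
  'y' (pos 24) + 22 = pos 20 = 'u'
  'j' (pos 9) + 22 = pos 5 = 'f'
  'w' (pos 22) + 22 = pos 18 = 's'
  'k' (pos 10) + 22 = pos 6 = 'g'
Result: fqufsg

fqufsg


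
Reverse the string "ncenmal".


Input: ncenmal
Reading characters right to left:
  Position 6: 'l'
  Position 5: 'a'
  Position 4: 'm'
  Position 3: 'n'
  Position 2: 'e'
  Position 1: 'c'
  Position 0: 'n'
Reversed: lamnecn

lamnecn


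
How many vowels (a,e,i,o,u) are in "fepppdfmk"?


Input: fepppdfmk
Checking each character:
  'f' at position 0: consonant
  'e' at position 1: vowel (running total: 1)
  'p' at position 2: consonant
  'p' at position 3: consonant
  'p' at position 4: consonant
  'd' at position 5: consonant
  'f' at position 6: consonant
  'm' at position 7: consonant
  'k' at position 8: consonant
Total vowels: 1

1


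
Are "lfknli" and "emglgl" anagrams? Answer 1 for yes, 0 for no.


Strings: "lfknli", "emglgl"
Sorted first:  fiklln
Sorted second: eggllm
Differ at position 0: 'f' vs 'e' => not anagrams

0


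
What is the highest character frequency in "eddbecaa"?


Input: eddbecaa
Character counts:
  'a': 2
  'b': 1
  'c': 1
  'd': 2
  'e': 2
Maximum frequency: 2

2


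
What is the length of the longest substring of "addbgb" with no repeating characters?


Input: "addbgb"
Sliding window (track last position of each char):
  Position 0 ('a'): window [0,0] length 1 -- new best
  Position 1 ('d'): window [0,1] length 2 -- new best
  Position 2 ('d'): repeat (last at 1), move window start to 2
  Position 2 ('d'): window [2,2] length 1
  Position 3 ('b'): window [2,3] length 2
  Position 4 ('g'): window [2,4] length 3 -- new best
  Position 5 ('b'): repeat (last at 3), move window start to 4
  Position 5 ('b'): window [4,5] length 2
Longest substring with no repeats: "dbg" with length 3

3


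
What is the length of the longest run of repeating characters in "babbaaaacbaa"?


Input: "babbaaaacbaa"
Scanning for longest run:
  Position 1 ('a'): new char, reset run to 1
  Position 2 ('b'): new char, reset run to 1
  Position 3 ('b'): continues run of 'b', length=2
  Position 4 ('a'): new char, reset run to 1
  Position 5 ('a'): continues run of 'a', length=2
  Position 6 ('a'): continues run of 'a', length=3
  Position 7 ('a'): continues run of 'a', length=4
  Position 8 ('c'): new char, reset run to 1
  Position 9 ('b'): new char, reset run to 1
  Position 10 ('a'): new char, reset run to 1
  Position 11 ('a'): continues run of 'a', length=2
Longest run: 'a' with length 4

4


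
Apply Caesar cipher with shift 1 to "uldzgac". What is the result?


Caesar cipher: shift "uldzgac" by 1
  'u' (pos 20) + 1 = pos 21 = 'v'
  'l' (pos 11) + 1 = pos 12 = 'm'
  'd' (pos 3) + 1 = pos 4 = 'e'
  'z' (pos 25) + 1 = pos 0 = 'a'
  'g' (pos 6) + 1 = pos 7 = 'h'
  'a' (pos 0) + 1 = pos 1 = 'b'
  'c' (pos 2) + 1 = pos 3 = 'd'
Result: vmeahbd

vmeahbd


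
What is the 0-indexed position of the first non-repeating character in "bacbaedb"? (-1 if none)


Input: bacbaedb
Character frequencies:
  'a': 2
  'b': 3
  'c': 1
  'd': 1
  'e': 1
Scanning left to right for freq == 1:
  Position 0 ('b'): freq=3, skip
  Position 1 ('a'): freq=2, skip
  Position 2 ('c'): unique! => answer = 2

2


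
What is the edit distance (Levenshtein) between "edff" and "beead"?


Computing edit distance: "edff" -> "beead"
DP table:
           b    e    e    a    d
      0    1    2    3    4    5
  e   1    1    1    2    3    4
  d   2    2    2    2    3    3
  f   3    3    3    3    3    4
  f   4    4    4    4    4    4
Edit distance = dp[4][5] = 4

4


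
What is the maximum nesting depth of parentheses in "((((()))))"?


Input: "((((()))))"
Tracking depth:
  Position 0 '(': depth becomes 1
  Position 1 '(': depth becomes 2
  Position 2 '(': depth becomes 3
  Position 3 '(': depth becomes 4
  Position 4 '(': depth becomes 5
  Position 5 ')': depth becomes 4
  Position 6 ')': depth becomes 3
  Position 7 ')': depth becomes 2
  Position 8 ')': depth becomes 1
  Position 9 ')': depth becomes 0
Maximum depth reached: 5

5


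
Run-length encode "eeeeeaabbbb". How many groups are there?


Input: eeeeeaabbbb
Scanning for consecutive runs:
  Group 1: 'e' x 5 (positions 0-4)
  Group 2: 'a' x 2 (positions 5-6)
  Group 3: 'b' x 4 (positions 7-10)
Total groups: 3

3


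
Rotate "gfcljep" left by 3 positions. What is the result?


Input: "gfcljep", rotate left by 3
First 3 characters: "gfc"
Remaining characters: "ljep"
Concatenate remaining + first: "ljep" + "gfc" = "ljepgfc"

ljepgfc


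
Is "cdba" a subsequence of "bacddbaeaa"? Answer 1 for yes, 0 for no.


Check if "cdba" is a subsequence of "bacddbaeaa"
Greedy scan:
  Position 0 ('b'): no match needed
  Position 1 ('a'): no match needed
  Position 2 ('c'): matches sub[0] = 'c'
  Position 3 ('d'): matches sub[1] = 'd'
  Position 4 ('d'): no match needed
  Position 5 ('b'): matches sub[2] = 'b'
  Position 6 ('a'): matches sub[3] = 'a'
  Position 7 ('e'): no match needed
  Position 8 ('a'): no match needed
  Position 9 ('a'): no match needed
All 4 characters matched => is a subsequence

1


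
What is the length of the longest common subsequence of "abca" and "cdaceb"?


LCS of "abca" and "cdaceb"
DP table:
           c    d    a    c    e    b
      0    0    0    0    0    0    0
  a   0    0    0    1    1    1    1
  b   0    0    0    1    1    1    2
  c   0    1    1    1    2    2    2
  a   0    1    1    2    2    2    2
LCS length = dp[4][6] = 2

2


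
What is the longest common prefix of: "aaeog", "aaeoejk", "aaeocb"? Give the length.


Words: aaeog, aaeoejk, aaeocb
  Position 0: all 'a' => match
  Position 1: all 'a' => match
  Position 2: all 'e' => match
  Position 3: all 'o' => match
  Position 4: ('g', 'e', 'c') => mismatch, stop
LCP = "aaeo" (length 4)

4


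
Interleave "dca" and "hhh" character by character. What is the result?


Interleaving "dca" and "hhh":
  Position 0: 'd' from first, 'h' from second => "dh"
  Position 1: 'c' from first, 'h' from second => "ch"
  Position 2: 'a' from first, 'h' from second => "ah"
Result: dhchah

dhchah


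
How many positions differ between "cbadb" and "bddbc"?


Comparing "cbadb" and "bddbc" position by position:
  Position 0: 'c' vs 'b' => DIFFER
  Position 1: 'b' vs 'd' => DIFFER
  Position 2: 'a' vs 'd' => DIFFER
  Position 3: 'd' vs 'b' => DIFFER
  Position 4: 'b' vs 'c' => DIFFER
Positions that differ: 5

5


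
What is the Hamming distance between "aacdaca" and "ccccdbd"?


Comparing "aacdaca" and "ccccdbd" position by position:
  Position 0: 'a' vs 'c' => differ
  Position 1: 'a' vs 'c' => differ
  Position 2: 'c' vs 'c' => same
  Position 3: 'd' vs 'c' => differ
  Position 4: 'a' vs 'd' => differ
  Position 5: 'c' vs 'b' => differ
  Position 6: 'a' vs 'd' => differ
Total differences (Hamming distance): 6

6


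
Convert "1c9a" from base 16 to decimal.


Input: "1c9a" in base 16
Positional expansion:
  Digit '1' (value 1) x 16^3 = 4096
  Digit 'c' (value 12) x 16^2 = 3072
  Digit '9' (value 9) x 16^1 = 144
  Digit 'a' (value 10) x 16^0 = 10
Sum = 7322

7322


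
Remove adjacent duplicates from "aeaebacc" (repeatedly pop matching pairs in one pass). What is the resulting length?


Input: aeaebacc
Stack-based adjacent duplicate removal:
  Read 'a': push. Stack: a
  Read 'e': push. Stack: ae
  Read 'a': push. Stack: aea
  Read 'e': push. Stack: aeae
  Read 'b': push. Stack: aeaeb
  Read 'a': push. Stack: aeaeba
  Read 'c': push. Stack: aeaebac
  Read 'c': matches stack top 'c' => pop. Stack: aeaeba
Final stack: "aeaeba" (length 6)

6


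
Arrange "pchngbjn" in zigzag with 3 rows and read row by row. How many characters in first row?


Zigzag "pchngbjn" into 3 rows:
Placing characters:
  'p' => row 0
  'c' => row 1
  'h' => row 2
  'n' => row 1
  'g' => row 0
  'b' => row 1
  'j' => row 2
  'n' => row 1
Rows:
  Row 0: "pg"
  Row 1: "cnbn"
  Row 2: "hj"
First row length: 2

2


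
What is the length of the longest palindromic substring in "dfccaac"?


Input: "dfccaac"
Checking substrings for palindromes:
  [3:7] "caac" (len 4) => palindrome
  [2:4] "cc" (len 2) => palindrome
  [4:6] "aa" (len 2) => palindrome
Longest palindromic substring: "caac" with length 4

4


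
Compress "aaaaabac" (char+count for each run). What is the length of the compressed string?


Input: aaaaabac
Runs:
  'a' x 5 => "a5"
  'b' x 1 => "b1"
  'a' x 1 => "a1"
  'c' x 1 => "c1"
Compressed: "a5b1a1c1"
Compressed length: 8

8


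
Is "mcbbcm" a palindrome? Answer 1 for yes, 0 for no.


Input: mcbbcm
Reversed: mcbbcm
  Compare pos 0 ('m') with pos 5 ('m'): match
  Compare pos 1 ('c') with pos 4 ('c'): match
  Compare pos 2 ('b') with pos 3 ('b'): match
Result: palindrome

1


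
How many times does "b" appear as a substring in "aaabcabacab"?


Searching for "b" in "aaabcabacab"
Scanning each position:
  Position 0: "a" => no
  Position 1: "a" => no
  Position 2: "a" => no
  Position 3: "b" => MATCH
  Position 4: "c" => no
  Position 5: "a" => no
  Position 6: "b" => MATCH
  Position 7: "a" => no
  Position 8: "c" => no
  Position 9: "a" => no
  Position 10: "b" => MATCH
Total occurrences: 3

3


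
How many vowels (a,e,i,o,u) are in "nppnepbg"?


Input: nppnepbg
Checking each character:
  'n' at position 0: consonant
  'p' at position 1: consonant
  'p' at position 2: consonant
  'n' at position 3: consonant
  'e' at position 4: vowel (running total: 1)
  'p' at position 5: consonant
  'b' at position 6: consonant
  'g' at position 7: consonant
Total vowels: 1

1


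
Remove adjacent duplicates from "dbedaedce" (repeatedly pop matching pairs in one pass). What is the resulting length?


Input: dbedaedce
Stack-based adjacent duplicate removal:
  Read 'd': push. Stack: d
  Read 'b': push. Stack: db
  Read 'e': push. Stack: dbe
  Read 'd': push. Stack: dbed
  Read 'a': push. Stack: dbeda
  Read 'e': push. Stack: dbedae
  Read 'd': push. Stack: dbedaed
  Read 'c': push. Stack: dbedaedc
  Read 'e': push. Stack: dbedaedce
Final stack: "dbedaedce" (length 9)

9


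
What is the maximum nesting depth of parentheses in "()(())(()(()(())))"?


Input: "()(())(()(()(())))"
Tracking depth:
  Position 0 '(': depth becomes 1
  Position 1 ')': depth becomes 0
  Position 2 '(': depth becomes 1
  Position 3 '(': depth becomes 2
  Position 4 ')': depth becomes 1
  Position 5 ')': depth becomes 0
  Position 6 '(': depth becomes 1
  Position 7 '(': depth becomes 2
  Position 8 ')': depth becomes 1
  Position 9 '(': depth becomes 2
  Position 10 '(': depth becomes 3
  Position 11 ')': depth becomes 2
  Position 12 '(': depth becomes 3
  Position 13 '(': depth becomes 4
  Position 14 ')': depth becomes 3
  Position 15 ')': depth becomes 2
  Position 16 ')': depth becomes 1
  Position 17 ')': depth becomes 0
Maximum depth reached: 4

4


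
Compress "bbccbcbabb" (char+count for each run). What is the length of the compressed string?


Input: bbccbcbabb
Runs:
  'b' x 2 => "b2"
  'c' x 2 => "c2"
  'b' x 1 => "b1"
  'c' x 1 => "c1"
  'b' x 1 => "b1"
  'a' x 1 => "a1"
  'b' x 2 => "b2"
Compressed: "b2c2b1c1b1a1b2"
Compressed length: 14

14


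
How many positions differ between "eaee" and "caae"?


Comparing "eaee" and "caae" position by position:
  Position 0: 'e' vs 'c' => DIFFER
  Position 1: 'a' vs 'a' => same
  Position 2: 'e' vs 'a' => DIFFER
  Position 3: 'e' vs 'e' => same
Positions that differ: 2

2


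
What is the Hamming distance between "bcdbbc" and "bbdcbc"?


Comparing "bcdbbc" and "bbdcbc" position by position:
  Position 0: 'b' vs 'b' => same
  Position 1: 'c' vs 'b' => differ
  Position 2: 'd' vs 'd' => same
  Position 3: 'b' vs 'c' => differ
  Position 4: 'b' vs 'b' => same
  Position 5: 'c' vs 'c' => same
Total differences (Hamming distance): 2

2
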